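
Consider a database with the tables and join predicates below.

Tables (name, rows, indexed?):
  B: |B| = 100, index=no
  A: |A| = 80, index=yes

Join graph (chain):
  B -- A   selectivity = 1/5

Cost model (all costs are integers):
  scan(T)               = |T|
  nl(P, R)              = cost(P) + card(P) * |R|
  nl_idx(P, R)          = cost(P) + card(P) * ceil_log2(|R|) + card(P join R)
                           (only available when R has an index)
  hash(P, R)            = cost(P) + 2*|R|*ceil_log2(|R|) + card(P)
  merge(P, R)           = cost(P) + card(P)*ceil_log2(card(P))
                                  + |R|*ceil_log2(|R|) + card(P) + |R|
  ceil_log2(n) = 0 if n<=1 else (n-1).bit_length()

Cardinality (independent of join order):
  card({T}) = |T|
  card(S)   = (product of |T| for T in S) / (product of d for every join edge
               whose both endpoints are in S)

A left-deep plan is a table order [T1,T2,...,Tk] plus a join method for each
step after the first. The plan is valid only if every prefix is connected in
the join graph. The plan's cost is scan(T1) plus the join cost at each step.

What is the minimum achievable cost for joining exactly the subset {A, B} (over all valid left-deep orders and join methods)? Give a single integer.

Selinger DP over subsets of {A,B}:
  {B}: scan cost=100, card=100
  {A}: scan cost=80, card=80
  {AB}: card=1600; try (A,hash)→1320, (B,merge)→1520, (A,merge)→1540, (B,hash)→1560, (A,nl_idx)→2400, (B,nl)→8080 …(+1); best=1320 via (A,hash)

1320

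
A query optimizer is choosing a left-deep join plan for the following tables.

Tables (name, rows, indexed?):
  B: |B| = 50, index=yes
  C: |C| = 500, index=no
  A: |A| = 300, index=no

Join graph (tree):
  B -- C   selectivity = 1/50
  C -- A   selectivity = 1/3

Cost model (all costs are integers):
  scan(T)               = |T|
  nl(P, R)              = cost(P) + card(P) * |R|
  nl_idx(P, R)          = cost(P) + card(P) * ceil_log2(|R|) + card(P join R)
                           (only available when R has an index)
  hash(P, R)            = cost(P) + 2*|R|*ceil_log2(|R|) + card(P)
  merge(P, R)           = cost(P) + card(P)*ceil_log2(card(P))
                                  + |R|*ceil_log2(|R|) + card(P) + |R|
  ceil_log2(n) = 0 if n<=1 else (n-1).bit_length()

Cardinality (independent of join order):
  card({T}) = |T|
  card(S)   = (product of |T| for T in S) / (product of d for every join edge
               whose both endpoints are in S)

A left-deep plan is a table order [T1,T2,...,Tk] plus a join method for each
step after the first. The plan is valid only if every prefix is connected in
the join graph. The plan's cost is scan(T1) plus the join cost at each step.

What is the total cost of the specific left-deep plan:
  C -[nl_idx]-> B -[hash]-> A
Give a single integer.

step 1: scan C: cost=500, card=500
step 2: join B via nl_idx
    card(P join B) = 500*50/(50) = 500
    cost = 500 + 500*6 + 500 = 4000
step 3: join A via hash
    card(P join A) = 500*300/(3) = 50000
    cost = 4000 + 2*300*9 + 500 = 9900

9900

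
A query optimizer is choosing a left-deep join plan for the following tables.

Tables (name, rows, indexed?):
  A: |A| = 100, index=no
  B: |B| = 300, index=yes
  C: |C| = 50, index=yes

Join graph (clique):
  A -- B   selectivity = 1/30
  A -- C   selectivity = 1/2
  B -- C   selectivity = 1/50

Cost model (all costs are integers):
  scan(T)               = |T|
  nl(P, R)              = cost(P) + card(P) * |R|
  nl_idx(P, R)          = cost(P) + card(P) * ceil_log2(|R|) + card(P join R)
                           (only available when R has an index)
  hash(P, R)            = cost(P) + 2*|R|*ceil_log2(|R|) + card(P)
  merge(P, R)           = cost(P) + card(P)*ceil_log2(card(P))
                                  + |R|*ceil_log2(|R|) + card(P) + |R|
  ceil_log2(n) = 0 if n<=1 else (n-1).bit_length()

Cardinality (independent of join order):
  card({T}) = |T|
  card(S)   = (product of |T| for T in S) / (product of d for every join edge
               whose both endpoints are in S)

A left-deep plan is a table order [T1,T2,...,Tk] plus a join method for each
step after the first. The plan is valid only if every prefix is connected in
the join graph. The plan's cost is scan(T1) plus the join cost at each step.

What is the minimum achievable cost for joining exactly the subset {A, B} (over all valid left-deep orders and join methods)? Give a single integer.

Selinger DP over subsets of {A,B}:
  {A}: scan cost=100, card=100
  {B}: scan cost=300, card=300
  {AB}: card=1000; try (B,nl_idx)→2000, (A,hash)→2000, (B,merge)→3900, (A,merge)→4100, (B,hash)→5600, (B,nl)→30100 …(+1); best=2000 via (B,nl_idx)

2000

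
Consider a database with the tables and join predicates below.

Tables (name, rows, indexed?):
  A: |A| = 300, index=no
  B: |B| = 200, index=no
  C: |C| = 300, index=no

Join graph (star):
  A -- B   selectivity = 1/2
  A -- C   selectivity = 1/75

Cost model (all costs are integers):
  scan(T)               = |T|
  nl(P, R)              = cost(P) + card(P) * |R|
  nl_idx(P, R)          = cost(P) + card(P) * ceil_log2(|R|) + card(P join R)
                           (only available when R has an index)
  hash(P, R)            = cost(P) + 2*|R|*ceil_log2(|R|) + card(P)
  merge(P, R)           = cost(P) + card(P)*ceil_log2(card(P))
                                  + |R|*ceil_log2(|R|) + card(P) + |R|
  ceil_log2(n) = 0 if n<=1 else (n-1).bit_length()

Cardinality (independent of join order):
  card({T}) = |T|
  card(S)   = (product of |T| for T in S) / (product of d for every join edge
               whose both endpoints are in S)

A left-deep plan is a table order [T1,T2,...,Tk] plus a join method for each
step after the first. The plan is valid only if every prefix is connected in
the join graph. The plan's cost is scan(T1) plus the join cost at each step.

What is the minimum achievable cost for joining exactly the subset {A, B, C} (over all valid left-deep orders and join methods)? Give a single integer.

Selinger DP over subsets of {A,B,C}:
  {A}: scan cost=300, card=300
  {B}: scan cost=200, card=200
  {C}: scan cost=300, card=300
  {AB}: card=30000; try (B,hash)→3800, (A,merge)→5000, (B,merge)→5100, (A,hash)→5800, (A,nl)→60200, (B,nl)→60300; best=3800 via (B,hash)
  {AC}: card=1200; try (C,hash)→6000, (A,hash)→6000, (C,merge)→6300, (A,merge)→6300, (C,nl)→90300, (A,nl)→90300; best=6000 via (C,hash)
  {ABC}: card=120000; try (B,hash)→10400, (B,merge)→22200, (C,hash)→39200, (B,nl)→246000, (C,merge)→486800, (C,nl)→9003800; best=10400 via (B,hash)

10400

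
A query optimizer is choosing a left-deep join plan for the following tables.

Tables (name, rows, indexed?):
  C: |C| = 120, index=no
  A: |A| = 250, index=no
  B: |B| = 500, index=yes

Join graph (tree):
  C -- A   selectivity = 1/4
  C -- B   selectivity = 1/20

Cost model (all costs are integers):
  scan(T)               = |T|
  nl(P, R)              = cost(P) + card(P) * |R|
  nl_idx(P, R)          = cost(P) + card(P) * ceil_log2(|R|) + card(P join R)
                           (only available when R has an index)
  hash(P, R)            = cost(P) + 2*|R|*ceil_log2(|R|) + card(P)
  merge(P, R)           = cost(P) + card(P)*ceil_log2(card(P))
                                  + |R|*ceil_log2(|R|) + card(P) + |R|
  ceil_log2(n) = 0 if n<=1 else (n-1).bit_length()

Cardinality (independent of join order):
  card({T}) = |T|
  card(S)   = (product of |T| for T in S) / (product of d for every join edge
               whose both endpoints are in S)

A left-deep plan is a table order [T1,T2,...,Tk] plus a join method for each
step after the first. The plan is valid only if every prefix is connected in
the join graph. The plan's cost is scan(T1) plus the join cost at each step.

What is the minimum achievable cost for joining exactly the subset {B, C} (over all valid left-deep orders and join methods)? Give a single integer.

2680

Selinger DP over subsets of {B,C}:
  {C}: scan cost=120, card=120
  {B}: scan cost=500, card=500
  {BC}: card=3000; try (C,hash)→2680, (B,nl_idx)→4200, (B,merge)→6080, (C,merge)→6460, (B,hash)→9240, (B,nl)→60120 …(+1); best=2680 via (C,hash)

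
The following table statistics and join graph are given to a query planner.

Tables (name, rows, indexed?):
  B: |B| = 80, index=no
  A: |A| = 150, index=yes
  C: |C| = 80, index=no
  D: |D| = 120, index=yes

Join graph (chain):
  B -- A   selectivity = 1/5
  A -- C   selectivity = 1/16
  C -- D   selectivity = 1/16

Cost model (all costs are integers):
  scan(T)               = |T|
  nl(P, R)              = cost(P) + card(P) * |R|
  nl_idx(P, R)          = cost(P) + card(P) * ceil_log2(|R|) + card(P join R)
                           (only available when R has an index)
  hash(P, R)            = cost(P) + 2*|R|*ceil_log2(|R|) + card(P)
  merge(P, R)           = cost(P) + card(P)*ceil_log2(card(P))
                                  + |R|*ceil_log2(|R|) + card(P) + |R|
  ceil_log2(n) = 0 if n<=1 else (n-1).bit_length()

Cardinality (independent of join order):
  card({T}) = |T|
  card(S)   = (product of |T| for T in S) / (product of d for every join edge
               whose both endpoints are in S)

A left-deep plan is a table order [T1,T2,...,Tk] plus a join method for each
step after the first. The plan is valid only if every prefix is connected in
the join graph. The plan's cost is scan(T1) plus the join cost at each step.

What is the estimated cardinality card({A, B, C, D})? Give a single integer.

90000

Tables in S: A(150), B(80), C(80), D(120)
Edges inside S: B-A(d=5), A-C(d=16), C-D(d=16)
numerator = 150 * 80 * 80 * 120 = 115200000
denominator = 5 * 16 * 16 = 1280
card(S) = 115200000 / 1280 = 90000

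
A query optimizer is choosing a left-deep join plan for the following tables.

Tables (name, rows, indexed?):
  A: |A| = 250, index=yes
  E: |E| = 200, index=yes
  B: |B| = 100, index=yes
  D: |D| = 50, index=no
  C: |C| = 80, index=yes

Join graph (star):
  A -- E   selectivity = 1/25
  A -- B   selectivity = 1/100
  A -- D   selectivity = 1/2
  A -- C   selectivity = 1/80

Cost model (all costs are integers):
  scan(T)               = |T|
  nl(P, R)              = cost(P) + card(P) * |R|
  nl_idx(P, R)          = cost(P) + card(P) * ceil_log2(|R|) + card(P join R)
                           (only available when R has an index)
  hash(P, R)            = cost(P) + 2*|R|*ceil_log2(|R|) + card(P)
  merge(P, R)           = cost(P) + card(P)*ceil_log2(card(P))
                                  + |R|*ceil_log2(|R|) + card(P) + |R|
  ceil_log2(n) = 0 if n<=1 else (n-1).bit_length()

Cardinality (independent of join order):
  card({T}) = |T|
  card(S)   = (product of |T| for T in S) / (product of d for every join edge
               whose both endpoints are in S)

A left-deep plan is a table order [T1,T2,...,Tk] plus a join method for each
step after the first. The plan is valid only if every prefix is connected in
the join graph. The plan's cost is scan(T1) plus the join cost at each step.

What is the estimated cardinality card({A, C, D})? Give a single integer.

Tables in S: A(250), C(80), D(50)
Edges inside S: A-D(d=2), A-C(d=80)
numerator = 250 * 80 * 50 = 1000000
denominator = 2 * 80 = 160
card(S) = 1000000 / 160 = 6250

6250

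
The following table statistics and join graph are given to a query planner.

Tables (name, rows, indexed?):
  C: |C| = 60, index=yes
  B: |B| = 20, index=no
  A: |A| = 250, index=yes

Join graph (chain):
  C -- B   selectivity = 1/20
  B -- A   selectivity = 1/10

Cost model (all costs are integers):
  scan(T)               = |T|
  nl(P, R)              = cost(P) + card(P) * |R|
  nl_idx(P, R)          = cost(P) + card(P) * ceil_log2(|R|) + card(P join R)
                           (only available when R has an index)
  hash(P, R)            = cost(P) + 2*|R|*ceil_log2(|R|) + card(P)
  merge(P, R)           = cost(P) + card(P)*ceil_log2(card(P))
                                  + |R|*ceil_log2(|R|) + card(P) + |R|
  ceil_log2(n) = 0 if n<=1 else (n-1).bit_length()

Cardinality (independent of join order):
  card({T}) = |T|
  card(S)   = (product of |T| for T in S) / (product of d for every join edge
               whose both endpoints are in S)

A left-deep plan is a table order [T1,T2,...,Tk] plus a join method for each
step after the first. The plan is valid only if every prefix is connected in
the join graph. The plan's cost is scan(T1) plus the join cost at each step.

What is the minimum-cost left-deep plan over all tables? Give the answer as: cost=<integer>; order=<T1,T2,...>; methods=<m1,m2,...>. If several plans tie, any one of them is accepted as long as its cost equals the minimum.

Selinger DP (subsets sized 1..n):
  {C}: scan cost=60, card=60
  {B}: scan cost=20, card=20
  {A}: scan cost=250, card=250
  {BC}: card=60; try (C,nl_idx)→200, (B,hash)→320, (C,merge)→560, (B,merge)→600, (C,hash)→760, (C,nl)→1220 …(+1); best=200 via (C,nl_idx)
  {AB}: card=500; try (A,nl_idx)→680, (B,hash)→700, (A,merge)→2390, (B,merge)→2620, (A,hash)→4040, (A,nl)→5020 …(+1); best=680 via (A,nl_idx)
  {ABC}: card=1500; try (C,hash)→1900, (A,nl_idx)→2180, (A,merge)→2870, (A,hash)→4260, (C,nl_idx)→5180, (C,merge)→6100 …(+2); best=1900 via (C,hash)

cost=1900; order=B,A,C; methods=nl_idx,hash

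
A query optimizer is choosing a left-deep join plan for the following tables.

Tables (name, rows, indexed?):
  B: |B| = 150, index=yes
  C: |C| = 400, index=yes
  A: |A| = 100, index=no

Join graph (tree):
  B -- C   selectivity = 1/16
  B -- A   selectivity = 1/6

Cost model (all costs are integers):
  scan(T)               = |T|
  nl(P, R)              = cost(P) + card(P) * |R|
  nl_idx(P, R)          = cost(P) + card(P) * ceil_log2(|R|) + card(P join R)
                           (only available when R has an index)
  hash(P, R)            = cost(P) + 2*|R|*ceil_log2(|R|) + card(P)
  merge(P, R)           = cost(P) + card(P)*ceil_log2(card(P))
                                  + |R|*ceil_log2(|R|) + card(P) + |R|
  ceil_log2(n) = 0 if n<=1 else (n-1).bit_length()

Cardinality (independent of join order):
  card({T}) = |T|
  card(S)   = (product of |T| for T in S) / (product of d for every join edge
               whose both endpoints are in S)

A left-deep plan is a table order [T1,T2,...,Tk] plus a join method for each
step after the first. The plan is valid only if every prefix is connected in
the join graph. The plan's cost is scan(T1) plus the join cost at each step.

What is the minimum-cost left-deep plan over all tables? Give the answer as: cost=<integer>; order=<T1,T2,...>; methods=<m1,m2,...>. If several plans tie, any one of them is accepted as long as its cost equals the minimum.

cost=8350; order=C,B,A; methods=hash,hash

Selinger DP (subsets sized 1..n):
  {B}: scan cost=150, card=150
  {C}: scan cost=400, card=400
  {A}: scan cost=100, card=100
  {BC}: card=3750; try (B,hash)→3200, (C,nl_idx)→5250, (C,merge)→5500, (B,merge)→5750, (B,nl_idx)→7350, (C,hash)→7500 …(+2); best=3200 via (B,hash)
  {AB}: card=2500; try (A,hash)→1700, (B,merge)→2250, (A,merge)→2300, (B,hash)→2600, (B,nl_idx)→3400, (B,nl)→15100 …(+1); best=1700 via (A,hash)
  {ABC}: card=62500; try (A,hash)→8350, (C,hash)→11400, (C,merge)→38200, (A,merge)→52750, (C,nl_idx)→86700, (A,nl)→378200 …(+1); best=8350 via (A,hash)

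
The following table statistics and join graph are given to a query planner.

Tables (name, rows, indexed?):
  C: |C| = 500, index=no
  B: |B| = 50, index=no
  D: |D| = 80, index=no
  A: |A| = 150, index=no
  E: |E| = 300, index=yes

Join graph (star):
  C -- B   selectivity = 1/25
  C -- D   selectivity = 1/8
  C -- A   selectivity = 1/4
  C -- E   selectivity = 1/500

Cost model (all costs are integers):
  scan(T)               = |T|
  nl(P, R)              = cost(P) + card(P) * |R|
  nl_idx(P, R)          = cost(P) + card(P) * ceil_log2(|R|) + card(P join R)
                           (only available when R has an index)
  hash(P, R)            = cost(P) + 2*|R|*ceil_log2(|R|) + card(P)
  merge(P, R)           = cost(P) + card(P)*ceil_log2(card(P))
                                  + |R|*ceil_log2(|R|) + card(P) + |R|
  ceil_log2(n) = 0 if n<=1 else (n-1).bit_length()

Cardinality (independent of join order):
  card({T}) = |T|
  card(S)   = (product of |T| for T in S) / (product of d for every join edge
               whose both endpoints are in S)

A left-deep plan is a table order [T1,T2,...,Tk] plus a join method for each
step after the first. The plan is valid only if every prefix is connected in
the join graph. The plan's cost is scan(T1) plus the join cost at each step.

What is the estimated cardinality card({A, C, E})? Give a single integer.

11250

Tables in S: A(150), C(500), E(300)
Edges inside S: C-A(d=4), C-E(d=500)
numerator = 150 * 500 * 300 = 22500000
denominator = 4 * 500 = 2000
card(S) = 22500000 / 2000 = 11250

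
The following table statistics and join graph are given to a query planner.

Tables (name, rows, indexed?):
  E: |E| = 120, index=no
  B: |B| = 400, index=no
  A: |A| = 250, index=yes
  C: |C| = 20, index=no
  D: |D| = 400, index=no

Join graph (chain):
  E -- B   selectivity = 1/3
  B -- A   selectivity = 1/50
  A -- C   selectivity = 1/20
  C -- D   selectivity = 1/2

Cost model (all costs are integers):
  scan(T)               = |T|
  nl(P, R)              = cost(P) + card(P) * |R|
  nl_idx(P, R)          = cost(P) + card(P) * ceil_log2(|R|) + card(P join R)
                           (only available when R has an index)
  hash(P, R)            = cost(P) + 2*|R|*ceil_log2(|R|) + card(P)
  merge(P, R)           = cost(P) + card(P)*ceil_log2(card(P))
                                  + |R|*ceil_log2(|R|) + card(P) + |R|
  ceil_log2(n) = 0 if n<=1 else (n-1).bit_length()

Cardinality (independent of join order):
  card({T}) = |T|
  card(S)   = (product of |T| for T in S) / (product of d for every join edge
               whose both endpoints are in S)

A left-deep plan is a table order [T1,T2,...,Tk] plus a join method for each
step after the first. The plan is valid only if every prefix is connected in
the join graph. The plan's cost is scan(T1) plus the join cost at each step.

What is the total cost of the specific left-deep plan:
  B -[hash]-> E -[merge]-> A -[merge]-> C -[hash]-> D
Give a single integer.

1772050

step 1: scan B: cost=400, card=400
step 2: join E via hash
    card(P join E) = 400*120/(3) = 16000
    cost = 400 + 2*120*7 + 400 = 2480
step 3: join A via merge
    card(P join A) = 16000*250/(50) = 80000
    cost = 2480 + 16000*14 + 250*8 + 16000 + 250 = 244730
step 4: join C via merge
    card(P join C) = 80000*20/(20) = 80000
    cost = 244730 + 80000*17 + 20*5 + 80000 + 20 = 1684850
step 5: join D via hash
    card(P join D) = 80000*400/(2) = 16000000
    cost = 1684850 + 2*400*9 + 80000 = 1772050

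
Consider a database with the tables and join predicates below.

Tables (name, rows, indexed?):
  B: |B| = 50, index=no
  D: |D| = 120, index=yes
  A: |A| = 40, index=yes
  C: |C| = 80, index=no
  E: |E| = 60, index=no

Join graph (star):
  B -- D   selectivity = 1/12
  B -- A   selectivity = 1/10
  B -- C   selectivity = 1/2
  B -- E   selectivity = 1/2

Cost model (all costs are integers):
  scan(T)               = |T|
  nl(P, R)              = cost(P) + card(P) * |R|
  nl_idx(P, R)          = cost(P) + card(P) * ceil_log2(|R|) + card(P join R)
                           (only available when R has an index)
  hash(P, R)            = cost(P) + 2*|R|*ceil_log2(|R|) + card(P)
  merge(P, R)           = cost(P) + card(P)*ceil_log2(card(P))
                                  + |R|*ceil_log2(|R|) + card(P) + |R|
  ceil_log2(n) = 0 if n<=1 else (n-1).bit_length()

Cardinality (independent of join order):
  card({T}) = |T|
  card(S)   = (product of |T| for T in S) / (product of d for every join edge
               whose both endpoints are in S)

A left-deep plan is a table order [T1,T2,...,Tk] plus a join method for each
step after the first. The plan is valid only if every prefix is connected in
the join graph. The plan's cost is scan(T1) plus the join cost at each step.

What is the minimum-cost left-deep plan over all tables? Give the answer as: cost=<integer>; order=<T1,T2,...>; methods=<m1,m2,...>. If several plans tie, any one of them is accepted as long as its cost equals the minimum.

cost=65660; order=D,B,A,E,C; methods=hash,hash,hash,hash

Selinger DP (subsets sized 1..n):
  {B}: scan cost=50, card=50
  {D}: scan cost=120, card=120
  {A}: scan cost=40, card=40
  {C}: scan cost=80, card=80
  {E}: scan cost=60, card=60
  {BD}: card=500; try (B,hash)→840, (D,nl_idx)→900, (D,merge)→1360, (B,merge)→1430, (D,hash)→1780, (D,nl)→6050 …(+1); best=840 via (B,hash)
  {AB}: card=200; try (A,nl_idx)→550, (A,hash)→580, (B,merge)→670, (B,hash)→680, (A,merge)→680, (B,nl)→2040 …(+1); best=550 via (A,nl_idx)
  {BC}: card=2000; try (B,hash)→760, (C,merge)→1040, (B,merge)→1070, (C,hash)→1220, (C,nl)→4050, (B,nl)→4080; best=760 via (B,hash)
  {BE}: card=1500; try (B,hash)→720, (E,hash)→820, (E,merge)→820, (B,merge)→830, (E,nl)→3050, (B,nl)→3060; best=720 via (B,hash)
  {ABD}: card=2000; try (A,hash)→1820, (D,hash)→2430, (D,merge)→3310, (D,nl_idx)→3950, (A,nl_idx)→5840, (A,merge)→6120 …(+2); best=1820 via (A,hash)
  {BCD}: card=20000; try (C,hash)→2460, (D,hash)→4440, (C,merge)→6480, (D,merge)→25720, (D,nl_idx)→34760, (C,nl)→40840 …(+1); best=2460 via (C,hash)
  {BDE}: card=15000; try (E,hash)→2060, (D,hash)→3900, (E,merge)→6260, (D,merge)→19680, (D,nl_idx)→26220, (E,nl)→30840 …(+1); best=2060 via (E,hash)
  {ABC}: card=8000; try (C,hash)→1870, (C,merge)→2990, (A,hash)→3240, (C,nl)→16550, (A,nl_idx)→20760, (A,merge)→25040 …(+1); best=1870 via (C,hash)
  {ABE}: card=6000; try (E,hash)→1470, (A,hash)→2700, (E,merge)→2770, (E,nl)→12550, (A,nl_idx)→15720, (A,merge)→19000 …(+1); best=1470 via (E,hash)
  {BCE}: card=60000; try (C,hash)→3340, (E,hash)→3480, (C,merge)→19360, (E,merge)→25180, (C,nl)→120720, (E,nl)→120760; best=3340 via (C,hash)
  {ABCD}: card=80000; try (C,hash)→4940, (D,hash)→11550, (A,hash)→22940, (C,merge)→26460, (D,merge)→114830, (D,nl_idx)→137870 …(+5); best=4940 via (C,hash)
  {ABDE}: card=60000; try (E,hash)→4540, (D,hash)→9150, (A,hash)→17540, (E,merge)→26240, (D,merge)→86430, (D,nl_idx)→103470 …(+5); best=4540 via (E,hash)
  {BCDE}: card=600000; try (C,hash)→18180, (E,hash)→23180, (D,hash)→65020, (C,merge)→227700, (E,merge)→322880, (D,nl_idx)→1023340 …(+4); best=18180 via (C,hash)
  {ABCE}: card=240000; try (C,hash)→8590, (E,hash)→10590, (A,hash)→63820, (C,merge)→86110, (E,merge)→114290, (C,nl)→481470 …(+4); best=8590 via (C,hash)
  {ABCDE}: card=2400000; try (C,hash)→65660, (E,hash)→85660, (D,hash)→250270, (A,hash)→618660, (C,merge)→1025180, (E,merge)→1445360 …(+8); best=65660 via (C,hash)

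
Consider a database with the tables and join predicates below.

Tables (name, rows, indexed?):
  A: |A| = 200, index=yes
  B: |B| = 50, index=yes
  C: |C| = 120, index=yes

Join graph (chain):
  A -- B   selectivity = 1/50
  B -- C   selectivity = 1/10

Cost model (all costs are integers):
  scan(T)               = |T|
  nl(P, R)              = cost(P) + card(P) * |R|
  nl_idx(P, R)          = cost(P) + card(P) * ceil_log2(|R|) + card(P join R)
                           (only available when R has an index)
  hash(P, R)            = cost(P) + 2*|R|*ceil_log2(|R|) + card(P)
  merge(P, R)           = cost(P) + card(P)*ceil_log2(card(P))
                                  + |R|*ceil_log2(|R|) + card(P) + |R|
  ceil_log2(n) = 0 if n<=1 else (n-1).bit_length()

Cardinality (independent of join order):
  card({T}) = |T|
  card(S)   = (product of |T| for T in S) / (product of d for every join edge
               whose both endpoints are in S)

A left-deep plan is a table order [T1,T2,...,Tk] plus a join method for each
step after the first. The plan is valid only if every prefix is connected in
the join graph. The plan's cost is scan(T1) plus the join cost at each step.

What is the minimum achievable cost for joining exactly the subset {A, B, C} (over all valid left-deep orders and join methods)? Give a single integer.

2530

Selinger DP over subsets of {A,B,C}:
  {A}: scan cost=200, card=200
  {B}: scan cost=50, card=50
  {C}: scan cost=120, card=120
  {AB}: card=200; try (A,nl_idx)→650, (B,hash)→1000, (B,nl_idx)→1600, (A,merge)→2200, (B,merge)→2350, (A,hash)→3300 …(+2); best=650 via (A,nl_idx)
  {BC}: card=600; try (B,hash)→840, (C,nl_idx)→1000, (C,merge)→1360, (B,merge)→1430, (B,nl_idx)→1440, (C,hash)→1780 …(+2); best=840 via (B,hash)
  {ABC}: card=2400; try (C,hash)→2530, (C,merge)→3410, (C,nl_idx)→4450, (A,hash)→4640, (A,nl_idx)→8040, (A,merge)→9240 …(+2); best=2530 via (C,hash)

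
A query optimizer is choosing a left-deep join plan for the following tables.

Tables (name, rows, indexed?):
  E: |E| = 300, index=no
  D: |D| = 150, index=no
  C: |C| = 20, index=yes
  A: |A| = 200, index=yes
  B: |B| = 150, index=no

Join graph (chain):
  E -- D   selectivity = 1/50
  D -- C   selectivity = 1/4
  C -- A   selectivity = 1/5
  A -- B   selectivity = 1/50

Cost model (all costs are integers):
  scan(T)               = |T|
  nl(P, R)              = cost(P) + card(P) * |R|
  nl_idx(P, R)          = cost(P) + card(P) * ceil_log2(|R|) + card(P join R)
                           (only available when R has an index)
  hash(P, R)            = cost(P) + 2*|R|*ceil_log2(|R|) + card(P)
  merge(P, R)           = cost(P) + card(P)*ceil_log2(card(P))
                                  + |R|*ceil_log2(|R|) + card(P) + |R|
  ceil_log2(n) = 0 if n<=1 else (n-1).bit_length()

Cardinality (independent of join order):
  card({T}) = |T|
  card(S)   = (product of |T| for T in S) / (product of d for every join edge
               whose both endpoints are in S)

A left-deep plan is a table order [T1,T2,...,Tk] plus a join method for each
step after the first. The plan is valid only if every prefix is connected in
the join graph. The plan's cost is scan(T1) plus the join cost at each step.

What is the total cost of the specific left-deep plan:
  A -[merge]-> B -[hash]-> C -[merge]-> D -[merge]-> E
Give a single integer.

1659700

step 1: scan A: cost=200, card=200
step 2: join B via merge
    card(P join B) = 200*150/(50) = 600
    cost = 200 + 200*8 + 150*8 + 200 + 150 = 3350
step 3: join C via hash
    card(P join C) = 600*20/(5) = 2400
    cost = 3350 + 2*20*5 + 600 = 4150
step 4: join D via merge
    card(P join D) = 2400*150/(4) = 90000
    cost = 4150 + 2400*12 + 150*8 + 2400 + 150 = 36700
step 5: join E via merge
    card(P join E) = 90000*300/(50) = 540000
    cost = 36700 + 90000*17 + 300*9 + 90000 + 300 = 1659700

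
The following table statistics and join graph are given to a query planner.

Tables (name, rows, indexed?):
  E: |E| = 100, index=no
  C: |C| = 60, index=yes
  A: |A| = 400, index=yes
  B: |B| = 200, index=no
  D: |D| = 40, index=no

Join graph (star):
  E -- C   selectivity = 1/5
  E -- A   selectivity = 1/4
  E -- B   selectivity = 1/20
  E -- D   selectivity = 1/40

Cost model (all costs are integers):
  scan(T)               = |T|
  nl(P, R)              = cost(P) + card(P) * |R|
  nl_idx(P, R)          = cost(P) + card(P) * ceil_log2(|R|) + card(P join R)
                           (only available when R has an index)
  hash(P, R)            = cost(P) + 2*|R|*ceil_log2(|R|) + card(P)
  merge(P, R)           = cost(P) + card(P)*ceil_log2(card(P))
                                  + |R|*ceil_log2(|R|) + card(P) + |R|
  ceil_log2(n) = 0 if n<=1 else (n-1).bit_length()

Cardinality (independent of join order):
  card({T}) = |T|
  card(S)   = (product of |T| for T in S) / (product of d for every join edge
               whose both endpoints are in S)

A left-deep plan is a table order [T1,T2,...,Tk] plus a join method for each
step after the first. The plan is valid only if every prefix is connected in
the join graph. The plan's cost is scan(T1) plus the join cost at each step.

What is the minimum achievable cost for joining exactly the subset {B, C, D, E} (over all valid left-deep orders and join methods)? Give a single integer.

Selinger DP over subsets of {B,C,D,E}:
  {E}: scan cost=100, card=100
  {C}: scan cost=60, card=60
  {B}: scan cost=200, card=200
  {D}: scan cost=40, card=40
  {CE}: card=1200; try (C,hash)→920, (E,merge)→1280, (C,merge)→1320, (E,hash)→1520, (C,nl_idx)→1900, (E,nl)→6060 …(+1); best=920 via (C,hash)
  {BE}: card=1000; try (E,hash)→1800, (B,merge)→2700, (E,merge)→2800, (B,hash)→3400, (B,nl)→20100, (E,nl)→20200; best=1800 via (E,hash)
  {DE}: card=100; try (D,hash)→680, (E,merge)→1120, (D,merge)→1180, (E,hash)→1480, (E,nl)→4040, (D,nl)→4100; best=680 via (D,hash)
  {BCE}: card=12000; try (C,hash)→3520, (B,hash)→5320, (C,merge)→13220, (B,merge)→17120, (C,nl_idx)→19800, (C,nl)→61800 …(+1); best=3520 via (C,hash)
  {CDE}: card=1200; try (C,hash)→1500, (C,merge)→1900, (C,nl_idx)→2480, (D,hash)→2600, (C,nl)→6680, (D,merge)→15600 …(+1); best=1500 via (C,hash)
  {BDE}: card=1000; try (D,hash)→3280, (B,merge)→3280, (B,hash)→3980, (D,merge)→13080, (B,nl)→20680, (D,nl)→41800; best=3280 via (D,hash)
  {BCDE}: card=12000; try (C,hash)→5000, (B,hash)→5900, (C,merge)→14700, (D,hash)→16000, (B,merge)→17700, (C,nl_idx)→21280 …(+4); best=5000 via (C,hash)

5000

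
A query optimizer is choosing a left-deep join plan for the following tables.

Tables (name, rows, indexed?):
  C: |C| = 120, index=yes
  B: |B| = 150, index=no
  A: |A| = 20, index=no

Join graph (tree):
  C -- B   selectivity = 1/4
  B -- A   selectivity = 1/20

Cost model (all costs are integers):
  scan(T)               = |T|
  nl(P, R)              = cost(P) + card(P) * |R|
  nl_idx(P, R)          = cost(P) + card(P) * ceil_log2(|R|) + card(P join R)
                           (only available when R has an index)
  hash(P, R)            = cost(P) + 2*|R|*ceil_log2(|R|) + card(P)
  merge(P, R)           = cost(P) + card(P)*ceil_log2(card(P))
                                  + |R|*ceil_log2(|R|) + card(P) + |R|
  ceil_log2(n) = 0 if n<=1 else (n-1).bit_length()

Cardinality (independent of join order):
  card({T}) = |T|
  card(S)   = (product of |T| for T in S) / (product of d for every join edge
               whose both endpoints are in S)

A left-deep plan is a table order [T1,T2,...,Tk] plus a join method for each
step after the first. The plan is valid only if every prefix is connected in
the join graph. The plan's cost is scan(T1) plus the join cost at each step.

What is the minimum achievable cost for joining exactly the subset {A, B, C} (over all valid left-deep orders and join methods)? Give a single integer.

Selinger DP over subsets of {A,B,C}:
  {C}: scan cost=120, card=120
  {B}: scan cost=150, card=150
  {A}: scan cost=20, card=20
  {BC}: card=4500; try (C,hash)→1980, (B,merge)→2430, (C,merge)→2460, (B,hash)→2640, (C,nl_idx)→5700, (B,nl)→18120 …(+1); best=1980 via (C,hash)
  {AB}: card=150; try (A,hash)→500, (B,merge)→1490, (A,merge)→1620, (B,hash)→2440, (B,nl)→3020, (A,nl)→3150; best=500 via (A,hash)
  {ABC}: card=4500; try (C,hash)→2330, (C,merge)→2810, (C,nl_idx)→6050, (A,hash)→6680, (C,nl)→18500, (A,merge)→65100 …(+1); best=2330 via (C,hash)

2330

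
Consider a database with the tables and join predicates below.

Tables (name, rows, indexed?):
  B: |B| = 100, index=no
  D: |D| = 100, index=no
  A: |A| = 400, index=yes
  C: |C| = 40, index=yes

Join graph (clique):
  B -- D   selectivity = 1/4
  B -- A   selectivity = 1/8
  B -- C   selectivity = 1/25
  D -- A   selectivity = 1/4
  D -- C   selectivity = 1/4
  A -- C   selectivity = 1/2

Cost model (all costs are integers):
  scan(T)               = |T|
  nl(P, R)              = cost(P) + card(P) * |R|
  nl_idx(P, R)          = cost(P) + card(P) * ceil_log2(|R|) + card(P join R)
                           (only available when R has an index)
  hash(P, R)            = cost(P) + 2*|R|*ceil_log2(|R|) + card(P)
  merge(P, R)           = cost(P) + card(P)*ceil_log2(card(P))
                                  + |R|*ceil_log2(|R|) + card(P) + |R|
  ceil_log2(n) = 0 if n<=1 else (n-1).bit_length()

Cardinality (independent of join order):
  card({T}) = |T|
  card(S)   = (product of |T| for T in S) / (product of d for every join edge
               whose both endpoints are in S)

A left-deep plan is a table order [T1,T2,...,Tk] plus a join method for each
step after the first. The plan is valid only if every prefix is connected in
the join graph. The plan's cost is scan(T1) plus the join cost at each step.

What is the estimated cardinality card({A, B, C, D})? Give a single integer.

6250

Tables in S: A(400), B(100), C(40), D(100)
Edges inside S: B-D(d=4), B-A(d=8), B-C(d=25), D-A(d=4), D-C(d=4), A-C(d=2)
numerator = 400 * 100 * 40 * 100 = 160000000
denominator = 4 * 8 * 25 * 4 * 4 * 2 = 25600
card(S) = 160000000 / 25600 = 6250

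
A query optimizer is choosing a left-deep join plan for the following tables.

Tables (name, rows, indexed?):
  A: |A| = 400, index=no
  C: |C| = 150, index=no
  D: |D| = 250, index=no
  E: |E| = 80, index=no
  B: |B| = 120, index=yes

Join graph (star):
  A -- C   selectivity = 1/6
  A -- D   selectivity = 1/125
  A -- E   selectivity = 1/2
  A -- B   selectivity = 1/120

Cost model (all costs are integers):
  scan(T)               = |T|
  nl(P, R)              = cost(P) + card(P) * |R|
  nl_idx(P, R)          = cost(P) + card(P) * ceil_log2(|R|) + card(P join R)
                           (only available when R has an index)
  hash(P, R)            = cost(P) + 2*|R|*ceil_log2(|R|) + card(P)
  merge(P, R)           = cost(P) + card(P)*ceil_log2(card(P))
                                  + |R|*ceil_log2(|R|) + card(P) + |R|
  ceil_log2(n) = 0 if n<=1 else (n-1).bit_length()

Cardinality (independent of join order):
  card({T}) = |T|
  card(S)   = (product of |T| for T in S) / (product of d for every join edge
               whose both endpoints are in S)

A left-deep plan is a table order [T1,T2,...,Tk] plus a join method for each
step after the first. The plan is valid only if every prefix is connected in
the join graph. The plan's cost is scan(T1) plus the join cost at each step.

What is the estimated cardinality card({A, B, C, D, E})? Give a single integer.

Tables in S: A(400), B(120), C(150), D(250), E(80)
Edges inside S: A-C(d=6), A-D(d=125), A-E(d=2), A-B(d=120)
numerator = 400 * 120 * 150 * 250 * 80 = 144000000000
denominator = 6 * 125 * 2 * 120 = 180000
card(S) = 144000000000 / 180000 = 800000

800000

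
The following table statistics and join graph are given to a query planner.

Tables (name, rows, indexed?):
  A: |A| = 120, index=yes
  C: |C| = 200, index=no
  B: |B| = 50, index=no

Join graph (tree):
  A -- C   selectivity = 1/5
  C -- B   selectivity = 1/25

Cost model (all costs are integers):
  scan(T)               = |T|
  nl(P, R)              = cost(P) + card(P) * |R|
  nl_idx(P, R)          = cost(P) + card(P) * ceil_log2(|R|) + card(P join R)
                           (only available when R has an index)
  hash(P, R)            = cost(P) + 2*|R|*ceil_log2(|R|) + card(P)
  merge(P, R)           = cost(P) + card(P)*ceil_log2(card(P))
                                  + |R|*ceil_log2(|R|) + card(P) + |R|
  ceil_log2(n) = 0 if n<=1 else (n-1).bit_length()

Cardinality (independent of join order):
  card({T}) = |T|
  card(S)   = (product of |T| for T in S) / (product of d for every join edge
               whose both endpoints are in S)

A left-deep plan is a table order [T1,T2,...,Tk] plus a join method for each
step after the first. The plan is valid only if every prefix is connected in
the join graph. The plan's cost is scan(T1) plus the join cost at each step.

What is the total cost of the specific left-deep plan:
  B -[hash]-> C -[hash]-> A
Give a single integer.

step 1: scan B: cost=50, card=50
step 2: join C via hash
    card(P join C) = 50*200/(25) = 400
    cost = 50 + 2*200*8 + 50 = 3300
step 3: join A via hash
    card(P join A) = 400*120/(5) = 9600
    cost = 3300 + 2*120*7 + 400 = 5380

5380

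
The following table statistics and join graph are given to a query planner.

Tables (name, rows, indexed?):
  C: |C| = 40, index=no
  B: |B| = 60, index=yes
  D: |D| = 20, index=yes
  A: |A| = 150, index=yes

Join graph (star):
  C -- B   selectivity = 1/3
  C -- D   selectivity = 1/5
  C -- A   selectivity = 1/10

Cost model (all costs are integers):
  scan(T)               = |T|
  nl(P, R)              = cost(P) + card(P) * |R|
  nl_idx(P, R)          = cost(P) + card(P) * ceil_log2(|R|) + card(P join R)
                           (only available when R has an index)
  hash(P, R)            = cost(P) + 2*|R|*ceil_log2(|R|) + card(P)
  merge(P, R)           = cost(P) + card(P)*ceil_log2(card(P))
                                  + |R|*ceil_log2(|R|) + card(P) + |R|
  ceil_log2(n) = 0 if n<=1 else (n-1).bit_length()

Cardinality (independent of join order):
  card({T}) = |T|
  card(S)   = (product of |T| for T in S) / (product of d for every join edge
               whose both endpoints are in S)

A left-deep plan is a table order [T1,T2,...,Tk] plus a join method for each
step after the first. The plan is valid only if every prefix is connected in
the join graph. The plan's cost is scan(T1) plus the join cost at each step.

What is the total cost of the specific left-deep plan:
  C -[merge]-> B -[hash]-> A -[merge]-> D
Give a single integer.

step 1: scan C: cost=40, card=40
step 2: join B via merge
    card(P join B) = 40*60/(3) = 800
    cost = 40 + 40*6 + 60*6 + 40 + 60 = 740
step 3: join A via hash
    card(P join A) = 800*150/(10) = 12000
    cost = 740 + 2*150*8 + 800 = 3940
step 4: join D via merge
    card(P join D) = 12000*20/(5) = 48000
    cost = 3940 + 12000*14 + 20*5 + 12000 + 20 = 184060

184060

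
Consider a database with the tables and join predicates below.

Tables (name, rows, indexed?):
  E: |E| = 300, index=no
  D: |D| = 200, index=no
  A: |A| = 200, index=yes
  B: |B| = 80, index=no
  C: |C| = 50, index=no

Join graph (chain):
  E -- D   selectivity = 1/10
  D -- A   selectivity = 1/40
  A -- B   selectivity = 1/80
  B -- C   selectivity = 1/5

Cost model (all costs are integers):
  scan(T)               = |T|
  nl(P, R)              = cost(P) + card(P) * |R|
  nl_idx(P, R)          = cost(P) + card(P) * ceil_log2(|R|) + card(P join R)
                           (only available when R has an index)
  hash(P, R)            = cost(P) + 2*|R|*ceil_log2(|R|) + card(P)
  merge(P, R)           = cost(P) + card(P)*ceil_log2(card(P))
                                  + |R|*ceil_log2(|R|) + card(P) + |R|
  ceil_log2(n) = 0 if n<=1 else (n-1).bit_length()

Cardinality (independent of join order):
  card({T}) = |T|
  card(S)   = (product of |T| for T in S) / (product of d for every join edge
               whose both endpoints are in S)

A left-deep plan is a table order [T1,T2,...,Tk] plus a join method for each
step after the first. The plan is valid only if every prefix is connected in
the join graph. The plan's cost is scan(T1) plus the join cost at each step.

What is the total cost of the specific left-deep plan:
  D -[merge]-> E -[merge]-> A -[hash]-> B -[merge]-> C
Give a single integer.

602270

step 1: scan D: cost=200, card=200
step 2: join E via merge
    card(P join E) = 200*300/(10) = 6000
    cost = 200 + 200*8 + 300*9 + 200 + 300 = 5000
step 3: join A via merge
    card(P join A) = 6000*200/(40) = 30000
    cost = 5000 + 6000*13 + 200*8 + 6000 + 200 = 90800
step 4: join B via hash
    card(P join B) = 30000*80/(80) = 30000
    cost = 90800 + 2*80*7 + 30000 = 121920
step 5: join C via merge
    card(P join C) = 30000*50/(5) = 300000
    cost = 121920 + 30000*15 + 50*6 + 30000 + 50 = 602270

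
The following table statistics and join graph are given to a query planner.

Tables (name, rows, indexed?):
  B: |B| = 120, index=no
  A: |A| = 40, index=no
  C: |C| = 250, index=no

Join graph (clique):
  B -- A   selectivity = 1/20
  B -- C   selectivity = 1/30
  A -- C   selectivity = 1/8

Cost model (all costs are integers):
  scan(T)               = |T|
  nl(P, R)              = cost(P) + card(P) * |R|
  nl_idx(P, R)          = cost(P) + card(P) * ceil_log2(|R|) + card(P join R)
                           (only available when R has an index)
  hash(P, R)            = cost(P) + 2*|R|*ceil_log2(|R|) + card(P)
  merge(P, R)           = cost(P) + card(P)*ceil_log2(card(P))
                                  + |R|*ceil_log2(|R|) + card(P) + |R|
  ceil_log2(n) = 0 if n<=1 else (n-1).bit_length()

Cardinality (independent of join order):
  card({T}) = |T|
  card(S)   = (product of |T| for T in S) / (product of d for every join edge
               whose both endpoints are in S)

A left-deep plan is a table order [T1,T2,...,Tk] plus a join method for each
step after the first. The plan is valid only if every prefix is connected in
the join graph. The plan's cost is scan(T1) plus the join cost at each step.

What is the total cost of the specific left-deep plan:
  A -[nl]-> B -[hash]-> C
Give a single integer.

step 1: scan A: cost=40, card=40
step 2: join B via nl
    card(P join B) = 40*120/(20) = 240
    cost = 40 + 40*120 = 4840
step 3: join C via hash
    card(P join C) = 240*250/(30*8) = 250
    cost = 4840 + 2*250*8 + 240 = 9080

9080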